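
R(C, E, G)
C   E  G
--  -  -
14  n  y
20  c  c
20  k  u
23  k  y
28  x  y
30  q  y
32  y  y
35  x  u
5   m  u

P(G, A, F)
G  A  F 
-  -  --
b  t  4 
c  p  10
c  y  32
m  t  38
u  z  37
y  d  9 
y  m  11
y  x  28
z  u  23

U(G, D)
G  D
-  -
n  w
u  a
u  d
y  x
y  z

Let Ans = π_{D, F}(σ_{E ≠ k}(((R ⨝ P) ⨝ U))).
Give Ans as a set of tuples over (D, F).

{(a, 37), (d, 37), (x, 11), (x, 28), (x, 9), (z, 11), (z, 28), (z, 9)}

R ⋈ P (natural join on G): {(14, n, y, d, 9), (14, n, y, m, 11), (14, n, y, x, 28), (20, c, c, p, 10), (20, c, c, y, 32), (20, k, u, z, 37), (23, k, y, d, 9), (23, k, y, m, 11), (23, k, y, x, 28), (28, x, y, d, 9), (28, x, y, m, 11), (28, x, y, x, 28), (30, q, y, d, 9), (30, q, y, m, 11), (30, q, y, x, 28), (32, y, y, d, 9), (32, y, y, m, 11), (32, y, y, x, 28), (35, x, u, z, 37), (5, m, u, z, 37)}
(R ⨝ P) ⋈ U (natural join on G): {(14, n, y, d, 9, x), (14, n, y, d, 9, z), (14, n, y, m, 11, x), (14, n, y, m, 11, z), (14, n, y, x, 28, x), (14, n, y, x, 28, z), (20, k, u, z, 37, a), (20, k, u, z, 37, d), (23, k, y, d, 9, x), (23, k, y, d, 9, z), (23, k, y, m, 11, x), (23, k, y, m, 11, z), (23, k, y, x, 28, x), (23, k, y, x, 28, z), (28, x, y, d, 9, x), (28, x, y, d, 9, z), (28, x, y, m, 11, x), (28, x, y, m, 11, z), (28, x, y, x, 28, x), (28, x, y, x, 28, z), (30, q, y, d, 9, x), (30, q, y, d, 9, z), (30, q, y, m, 11, x), (30, q, y, m, 11, z), (30, q, y, x, 28, x), (30, q, y, x, 28, z), (32, y, y, d, 9, x), (32, y, y, d, 9, z), (32, y, y, m, 11, x), (32, y, y, m, 11, z), (32, y, y, x, 28, x), (32, y, y, x, 28, z), (35, x, u, z, 37, a), (35, x, u, z, 37, d), (5, m, u, z, 37, a), (5, m, u, z, 37, d)}
σ[E ≠ k]: keep tuples satisfying E ≠ k → {(14, n, y, d, 9, x), (14, n, y, d, 9, z), (14, n, y, m, 11, x), (14, n, y, m, 11, z), (14, n, y, x, 28, x), (14, n, y, x, 28, z), (28, x, y, d, 9, x), (28, x, y, d, 9, z), (28, x, y, m, 11, x), (28, x, y, m, 11, z), (28, x, y, x, 28, x), (28, x, y, x, 28, z), (30, q, y, d, 9, x), (30, q, y, d, 9, z), (30, q, y, m, 11, x), (30, q, y, m, 11, z), (30, q, y, x, 28, x), (30, q, y, x, 28, z), (32, y, y, d, 9, x), (32, y, y, d, 9, z), (32, y, y, m, 11, x), (32, y, y, m, 11, z), (32, y, y, x, 28, x), (32, y, y, x, 28, z), (35, x, u, z, 37, a), (35, x, u, z, 37, d), (5, m, u, z, 37, a), (5, m, u, z, 37, d)}
Keep only column(s) D, F (20 duplicate(s) eliminated): {(a, 37), (d, 37), (x, 11), (x, 28), (x, 9), (z, 11), (z, 28), (z, 9)}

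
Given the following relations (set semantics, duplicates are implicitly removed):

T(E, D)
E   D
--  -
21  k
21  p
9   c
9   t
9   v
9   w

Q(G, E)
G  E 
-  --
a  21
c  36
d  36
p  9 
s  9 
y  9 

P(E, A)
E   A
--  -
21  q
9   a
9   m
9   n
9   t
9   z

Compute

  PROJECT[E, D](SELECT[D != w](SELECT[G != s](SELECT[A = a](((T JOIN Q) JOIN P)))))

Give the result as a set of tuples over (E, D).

{(9, c), (9, t), (9, v)}

Natural join on E: {(21, k, a), (21, p, a), (9, c, p), (9, c, s), (9, c, y), (9, t, p), (9, t, s), (9, t, y), (9, v, p), (9, v, s), (9, v, y), (9, w, p), (9, w, s), (9, w, y)}
Natural join on E: {(21, k, a, q), (21, p, a, q), (9, c, p, a), (9, c, p, m), (9, c, p, n), (9, c, p, t), (9, c, p, z), (9, c, s, a), (9, c, s, m), (9, c, s, n), (9, c, s, t), (9, c, s, z), (9, c, y, a), (9, c, y, m), (9, c, y, n), (9, c, y, t), (9, c, y, z), (9, t, p, a), (9, t, p, m), (9, t, p, n), (9, t, p, t), (9, t, p, z), (9, t, s, a), (9, t, s, m), (9, t, s, n), (9, t, s, t), (9, t, s, z), (9, t, y, a), (9, t, y, m), (9, t, y, n), (9, t, y, t), (9, t, y, z), (9, v, p, a), (9, v, p, m), (9, v, p, n), (9, v, p, t), (9, v, p, z), (9, v, s, a), (9, v, s, m), (9, v, s, n), (9, v, s, t), (9, v, s, z), (9, v, y, a), (9, v, y, m), (9, v, y, n), (9, v, y, t), (9, v, y, z), (9, w, p, a), (9, w, p, m), (9, w, p, n), (9, w, p, t), (9, w, p, z), (9, w, s, a), (9, w, s, m), (9, w, s, n), (9, w, s, t), (9, w, s, z), (9, w, y, a), (9, w, y, m), (9, w, y, n), (9, w, y, t), (9, w, y, z)}
Filtering on A = a leaves {(9, c, p, a), (9, c, s, a), (9, c, y, a), (9, t, p, a), (9, t, s, a), (9, t, y, a), (9, v, p, a), (9, v, s, a), (9, v, y, a), (9, w, p, a), (9, w, s, a), (9, w, y, a)}.
Filtering on G != s leaves {(9, c, p, a), (9, c, y, a), (9, t, p, a), (9, t, y, a), (9, v, p, a), (9, v, y, a), (9, w, p, a), (9, w, y, a)}.
Filtering on D != w leaves {(9, c, p, a), (9, c, y, a), (9, t, p, a), (9, t, y, a), (9, v, p, a), (9, v, y, a)}.
π_{E, D} gives {(9, c), (9, t), (9, v)} (3 duplicate(s) eliminated).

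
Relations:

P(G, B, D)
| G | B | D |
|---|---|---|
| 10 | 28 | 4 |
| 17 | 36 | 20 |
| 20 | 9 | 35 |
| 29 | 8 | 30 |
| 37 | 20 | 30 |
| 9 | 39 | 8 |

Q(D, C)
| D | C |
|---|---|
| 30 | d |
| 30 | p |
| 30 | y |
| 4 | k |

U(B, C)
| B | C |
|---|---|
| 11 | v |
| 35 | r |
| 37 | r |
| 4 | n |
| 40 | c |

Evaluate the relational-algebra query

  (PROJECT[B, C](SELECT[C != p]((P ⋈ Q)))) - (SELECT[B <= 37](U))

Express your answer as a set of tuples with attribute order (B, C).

P ⋈ Q (natural join on D): {(10, 28, 4, k), (29, 8, 30, d), (29, 8, 30, p), (29, 8, 30, y), (37, 20, 30, d), (37, 20, 30, p), (37, 20, 30, y)}
σ[C != p]: keep tuples satisfying C != p → {(10, 28, 4, k), (29, 8, 30, d), (29, 8, 30, y), (37, 20, 30, d), (37, 20, 30, y)}
Keep only column(s) B, C: {(20, d), (20, y), (28, k), (8, d), (8, y)}
σ[B <= 37]: keep tuples satisfying B <= 37 → {(11, v), (35, r), (37, r), (4, n)}
Taking the difference: {(20, d), (20, y), (28, k), (8, d), (8, y)}

{(20, d), (20, y), (28, k), (8, d), (8, y)}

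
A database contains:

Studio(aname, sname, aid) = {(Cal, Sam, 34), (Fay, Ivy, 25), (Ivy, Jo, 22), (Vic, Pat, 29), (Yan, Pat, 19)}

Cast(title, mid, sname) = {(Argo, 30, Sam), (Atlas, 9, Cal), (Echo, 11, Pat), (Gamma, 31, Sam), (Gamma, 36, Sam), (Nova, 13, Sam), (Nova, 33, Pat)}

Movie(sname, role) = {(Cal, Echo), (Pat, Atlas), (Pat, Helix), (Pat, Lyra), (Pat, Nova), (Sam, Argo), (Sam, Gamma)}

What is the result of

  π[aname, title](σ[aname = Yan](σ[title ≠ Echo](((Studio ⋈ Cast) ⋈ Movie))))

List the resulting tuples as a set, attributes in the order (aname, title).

Natural join on sname: {(Cal, Sam, 34, Argo, 30), (Cal, Sam, 34, Gamma, 31), (Cal, Sam, 34, Gamma, 36), (Cal, Sam, 34, Nova, 13), (Vic, Pat, 29, Echo, 11), (Vic, Pat, 29, Nova, 33), (Yan, Pat, 19, Echo, 11), (Yan, Pat, 19, Nova, 33)}
Natural join on sname: {(Cal, Sam, 34, Argo, 30, Argo), (Cal, Sam, 34, Argo, 30, Gamma), (Cal, Sam, 34, Gamma, 31, Argo), (Cal, Sam, 34, Gamma, 31, Gamma), (Cal, Sam, 34, Gamma, 36, Argo), (Cal, Sam, 34, Gamma, 36, Gamma), (Cal, Sam, 34, Nova, 13, Argo), (Cal, Sam, 34, Nova, 13, Gamma), (Vic, Pat, 29, Echo, 11, Atlas), (Vic, Pat, 29, Echo, 11, Helix), (Vic, Pat, 29, Echo, 11, Lyra), (Vic, Pat, 29, Echo, 11, Nova), (Vic, Pat, 29, Nova, 33, Atlas), (Vic, Pat, 29, Nova, 33, Helix), (Vic, Pat, 29, Nova, 33, Lyra), (Vic, Pat, 29, Nova, 33, Nova), (Yan, Pat, 19, Echo, 11, Atlas), (Yan, Pat, 19, Echo, 11, Helix), (Yan, Pat, 19, Echo, 11, Lyra), (Yan, Pat, 19, Echo, 11, Nova), (Yan, Pat, 19, Nova, 33, Atlas), (Yan, Pat, 19, Nova, 33, Helix), (Yan, Pat, 19, Nova, 33, Lyra), (Yan, Pat, 19, Nova, 33, Nova)}
Apply σ_{title ≠ Echo}; surviving tuples: {(Cal, Sam, 34, Argo, 30, Argo), (Cal, Sam, 34, Argo, 30, Gamma), (Cal, Sam, 34, Gamma, 31, Argo), (Cal, Sam, 34, Gamma, 31, Gamma), (Cal, Sam, 34, Gamma, 36, Argo), (Cal, Sam, 34, Gamma, 36, Gamma), (Cal, Sam, 34, Nova, 13, Argo), (Cal, Sam, 34, Nova, 13, Gamma), (Vic, Pat, 29, Nova, 33, Atlas), (Vic, Pat, 29, Nova, 33, Helix), (Vic, Pat, 29, Nova, 33, Lyra), (Vic, Pat, 29, Nova, 33, Nova), (Yan, Pat, 19, Nova, 33, Atlas), (Yan, Pat, 19, Nova, 33, Helix), (Yan, Pat, 19, Nova, 33, Lyra), (Yan, Pat, 19, Nova, 33, Nova)}
Apply σ_{aname = Yan}; surviving tuples: {(Yan, Pat, 19, Nova, 33, Atlas), (Yan, Pat, 19, Nova, 33, Helix), (Yan, Pat, 19, Nova, 33, Lyra), (Yan, Pat, 19, Nova, 33, Nova)}
π_{aname, title} gives {(Yan, Nova)} (3 duplicate(s) eliminated).

{(Yan, Nova)}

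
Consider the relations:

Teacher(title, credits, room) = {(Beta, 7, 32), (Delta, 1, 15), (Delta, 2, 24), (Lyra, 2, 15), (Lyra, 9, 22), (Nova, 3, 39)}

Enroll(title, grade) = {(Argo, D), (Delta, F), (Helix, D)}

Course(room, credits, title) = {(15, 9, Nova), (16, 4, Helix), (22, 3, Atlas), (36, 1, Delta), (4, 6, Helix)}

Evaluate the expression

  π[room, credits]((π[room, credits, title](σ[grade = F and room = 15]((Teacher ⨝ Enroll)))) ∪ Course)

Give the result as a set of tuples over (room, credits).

{(15, 1), (15, 9), (16, 4), (22, 3), (36, 1), (4, 6)}

Joining Teacher and Enroll on title yields {(Delta, 1, 15, F), (Delta, 2, 24, F)}.
Apply σ_{grade = F and room = 15}; surviving tuples: {(Delta, 1, 15, F)}
Keep only column(s) room, credits, title: {(15, 1, Delta)}
Union: {(15, 1, Delta)} with {(15, 9, Nova), (16, 4, Helix), (22, 3, Atlas), (36, 1, Delta), (4, 6, Helix)} → {(15, 1, Delta), (15, 9, Nova), (16, 4, Helix), (22, 3, Atlas), (36, 1, Delta), (4, 6, Helix)}
Keep only column(s) room, credits: {(15, 1), (15, 9), (16, 4), (22, 3), (36, 1), (4, 6)}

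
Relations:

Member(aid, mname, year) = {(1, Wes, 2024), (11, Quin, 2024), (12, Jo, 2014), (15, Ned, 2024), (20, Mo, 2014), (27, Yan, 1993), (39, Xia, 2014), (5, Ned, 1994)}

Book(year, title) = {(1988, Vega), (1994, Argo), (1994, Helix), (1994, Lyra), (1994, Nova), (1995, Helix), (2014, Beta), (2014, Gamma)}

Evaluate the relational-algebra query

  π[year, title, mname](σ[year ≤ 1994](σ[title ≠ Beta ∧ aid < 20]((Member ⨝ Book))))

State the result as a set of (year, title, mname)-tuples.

{(1994, Argo, Ned), (1994, Helix, Ned), (1994, Lyra, Ned), (1994, Nova, Ned)}

Natural join on year: {(12, Jo, 2014, Beta), (12, Jo, 2014, Gamma), (20, Mo, 2014, Beta), (20, Mo, 2014, Gamma), (39, Xia, 2014, Beta), (39, Xia, 2014, Gamma), (5, Ned, 1994, Argo), (5, Ned, 1994, Helix), (5, Ned, 1994, Lyra), (5, Ned, 1994, Nova)}
Apply σ_{title ≠ Beta ∧ aid < 20}; surviving tuples: {(12, Jo, 2014, Gamma), (5, Ned, 1994, Argo), (5, Ned, 1994, Helix), (5, Ned, 1994, Lyra), (5, Ned, 1994, Nova)}
Apply σ_{year ≤ 1994}; surviving tuples: {(5, Ned, 1994, Argo), (5, Ned, 1994, Helix), (5, Ned, 1994, Lyra), (5, Ned, 1994, Nova)}
π_{year, title, mname} gives {(1994, Argo, Ned), (1994, Helix, Ned), (1994, Lyra, Ned), (1994, Nova, Ned)}.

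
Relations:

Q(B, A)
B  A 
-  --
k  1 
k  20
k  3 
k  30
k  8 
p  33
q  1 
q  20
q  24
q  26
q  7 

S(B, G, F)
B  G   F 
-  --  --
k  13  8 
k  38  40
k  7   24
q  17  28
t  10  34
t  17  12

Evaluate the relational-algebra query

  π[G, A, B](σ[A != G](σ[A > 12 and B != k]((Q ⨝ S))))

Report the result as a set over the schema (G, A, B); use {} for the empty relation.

{(17, 20, q), (17, 24, q), (17, 26, q)}

Q ⋈ S (natural join on B): {(k, 1, 13, 8), (k, 1, 38, 40), (k, 1, 7, 24), (k, 20, 13, 8), (k, 20, 38, 40), (k, 20, 7, 24), (k, 3, 13, 8), (k, 3, 38, 40), (k, 3, 7, 24), (k, 30, 13, 8), (k, 30, 38, 40), (k, 30, 7, 24), (k, 8, 13, 8), (k, 8, 38, 40), (k, 8, 7, 24), (q, 1, 17, 28), (q, 20, 17, 28), (q, 24, 17, 28), (q, 26, 17, 28), (q, 7, 17, 28)}
Filtering on A > 12 and B != k leaves {(q, 20, 17, 28), (q, 24, 17, 28), (q, 26, 17, 28)}.
Filtering on A != G leaves {(q, 20, 17, 28), (q, 24, 17, 28), (q, 26, 17, 28)}.
Projecting to G, A, B: {(17, 20, q), (17, 24, q), (17, 26, q)}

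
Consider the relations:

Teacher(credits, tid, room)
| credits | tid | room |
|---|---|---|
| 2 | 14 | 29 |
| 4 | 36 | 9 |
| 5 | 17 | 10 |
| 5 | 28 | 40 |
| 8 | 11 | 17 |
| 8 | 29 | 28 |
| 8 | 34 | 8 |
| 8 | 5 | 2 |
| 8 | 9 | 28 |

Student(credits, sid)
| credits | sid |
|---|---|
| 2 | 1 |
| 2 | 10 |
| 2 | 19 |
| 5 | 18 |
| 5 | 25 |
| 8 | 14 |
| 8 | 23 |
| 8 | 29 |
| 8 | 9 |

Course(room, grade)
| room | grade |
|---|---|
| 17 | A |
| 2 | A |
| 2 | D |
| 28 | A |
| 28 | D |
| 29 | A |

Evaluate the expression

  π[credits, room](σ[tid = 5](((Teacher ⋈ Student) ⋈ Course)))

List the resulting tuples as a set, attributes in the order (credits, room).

{(8, 2)}

Teacher ⋈ Student (natural join on credits): {(2, 14, 29, 1), (2, 14, 29, 10), (2, 14, 29, 19), (5, 17, 10, 18), (5, 17, 10, 25), (5, 28, 40, 18), (5, 28, 40, 25), (8, 11, 17, 14), (8, 11, 17, 23), (8, 11, 17, 29), (8, 11, 17, 9), (8, 29, 28, 14), (8, 29, 28, 23), (8, 29, 28, 29), (8, 29, 28, 9), (8, 34, 8, 14), (8, 34, 8, 23), (8, 34, 8, 29), (8, 34, 8, 9), (8, 5, 2, 14), (8, 5, 2, 23), (8, 5, 2, 29), (8, 5, 2, 9), (8, 9, 28, 14), (8, 9, 28, 23), (8, 9, 28, 29), (8, 9, 28, 9)}
(Teacher ⋈ Student) ⋈ Course (natural join on room): {(2, 14, 29, 1, A), (2, 14, 29, 10, A), (2, 14, 29, 19, A), (8, 11, 17, 14, A), (8, 11, 17, 23, A), (8, 11, 17, 29, A), (8, 11, 17, 9, A), (8, 29, 28, 14, A), (8, 29, 28, 14, D), (8, 29, 28, 23, A), (8, 29, 28, 23, D), (8, 29, 28, 29, A), (8, 29, 28, 29, D), (8, 29, 28, 9, A), (8, 29, 28, 9, D), (8, 5, 2, 14, A), (8, 5, 2, 14, D), (8, 5, 2, 23, A), (8, 5, 2, 23, D), (8, 5, 2, 29, A), (8, 5, 2, 29, D), (8, 5, 2, 9, A), (8, 5, 2, 9, D), (8, 9, 28, 14, A), (8, 9, 28, 14, D), (8, 9, 28, 23, A), (8, 9, 28, 23, D), (8, 9, 28, 29, A), (8, 9, 28, 29, D), (8, 9, 28, 9, A), (8, 9, 28, 9, D)}
Apply σ_{tid = 5}; surviving tuples: {(8, 5, 2, 14, A), (8, 5, 2, 14, D), (8, 5, 2, 23, A), (8, 5, 2, 23, D), (8, 5, 2, 29, A), (8, 5, 2, 29, D), (8, 5, 2, 9, A), (8, 5, 2, 9, D)}
π_{credits, room} gives {(8, 2)} (7 duplicate(s) eliminated).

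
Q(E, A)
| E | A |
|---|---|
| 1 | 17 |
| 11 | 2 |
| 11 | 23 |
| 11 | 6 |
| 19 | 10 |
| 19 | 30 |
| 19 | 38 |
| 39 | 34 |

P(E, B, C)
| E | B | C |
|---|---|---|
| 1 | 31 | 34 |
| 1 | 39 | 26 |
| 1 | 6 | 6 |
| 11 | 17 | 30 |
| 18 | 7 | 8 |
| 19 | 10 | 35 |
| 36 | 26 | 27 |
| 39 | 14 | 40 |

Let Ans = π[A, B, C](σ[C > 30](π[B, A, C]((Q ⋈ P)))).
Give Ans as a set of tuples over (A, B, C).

Q ⋈ P (natural join on E): {(1, 17, 31, 34), (1, 17, 39, 26), (1, 17, 6, 6), (11, 2, 17, 30), (11, 23, 17, 30), (11, 6, 17, 30), (19, 10, 10, 35), (19, 30, 10, 35), (19, 38, 10, 35), (39, 34, 14, 40)}
π_{B, A, C} gives {(10, 10, 35), (10, 30, 35), (10, 38, 35), (14, 34, 40), (17, 2, 30), (17, 23, 30), (17, 6, 30), (31, 17, 34), (39, 17, 26), (6, 17, 6)}.
σ[C > 30]: keep tuples satisfying C > 30 → {(10, 10, 35), (10, 30, 35), (10, 38, 35), (14, 34, 40), (31, 17, 34)}
π_{A, B, C} gives {(10, 10, 35), (17, 31, 34), (30, 10, 35), (34, 14, 40), (38, 10, 35)}.

{(10, 10, 35), (17, 31, 34), (30, 10, 35), (34, 14, 40), (38, 10, 35)}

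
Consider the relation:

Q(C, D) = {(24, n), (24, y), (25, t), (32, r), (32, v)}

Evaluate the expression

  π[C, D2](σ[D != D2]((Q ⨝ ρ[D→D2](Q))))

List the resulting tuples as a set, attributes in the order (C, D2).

{(24, n), (24, y), (32, r), (32, v)}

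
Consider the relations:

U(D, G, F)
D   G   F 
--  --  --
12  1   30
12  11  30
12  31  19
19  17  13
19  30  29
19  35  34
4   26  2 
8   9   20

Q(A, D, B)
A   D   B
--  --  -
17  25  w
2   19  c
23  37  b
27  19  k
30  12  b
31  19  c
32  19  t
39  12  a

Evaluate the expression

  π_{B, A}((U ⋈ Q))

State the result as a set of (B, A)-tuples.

Joining U and Q on D yields {(12, 1, 30, 30, b), (12, 1, 30, 39, a), (12, 11, 30, 30, b), (12, 11, 30, 39, a), (12, 31, 19, 30, b), (12, 31, 19, 39, a), (19, 17, 13, 2, c), (19, 17, 13, 27, k), (19, 17, 13, 31, c), (19, 17, 13, 32, t), (19, 30, 29, 2, c), (19, 30, 29, 27, k), (19, 30, 29, 31, c), (19, 30, 29, 32, t), (19, 35, 34, 2, c), (19, 35, 34, 27, k), (19, 35, 34, 31, c), (19, 35, 34, 32, t)}.
π_{B, A} gives {(a, 39), (b, 30), (c, 2), (c, 31), (k, 27), (t, 32)} (12 duplicate(s) eliminated).

{(a, 39), (b, 30), (c, 2), (c, 31), (k, 27), (t, 32)}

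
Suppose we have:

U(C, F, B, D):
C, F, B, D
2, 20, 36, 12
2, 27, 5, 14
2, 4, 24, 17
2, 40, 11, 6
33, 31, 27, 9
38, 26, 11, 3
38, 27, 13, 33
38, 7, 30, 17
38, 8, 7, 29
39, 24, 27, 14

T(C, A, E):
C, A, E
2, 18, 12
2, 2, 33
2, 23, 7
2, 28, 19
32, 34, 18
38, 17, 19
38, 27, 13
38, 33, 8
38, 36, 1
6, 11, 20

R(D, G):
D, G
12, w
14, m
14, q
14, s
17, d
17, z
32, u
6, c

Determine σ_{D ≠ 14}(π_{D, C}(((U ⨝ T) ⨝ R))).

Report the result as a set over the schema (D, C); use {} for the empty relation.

{(12, 2), (17, 2), (17, 38), (6, 2)}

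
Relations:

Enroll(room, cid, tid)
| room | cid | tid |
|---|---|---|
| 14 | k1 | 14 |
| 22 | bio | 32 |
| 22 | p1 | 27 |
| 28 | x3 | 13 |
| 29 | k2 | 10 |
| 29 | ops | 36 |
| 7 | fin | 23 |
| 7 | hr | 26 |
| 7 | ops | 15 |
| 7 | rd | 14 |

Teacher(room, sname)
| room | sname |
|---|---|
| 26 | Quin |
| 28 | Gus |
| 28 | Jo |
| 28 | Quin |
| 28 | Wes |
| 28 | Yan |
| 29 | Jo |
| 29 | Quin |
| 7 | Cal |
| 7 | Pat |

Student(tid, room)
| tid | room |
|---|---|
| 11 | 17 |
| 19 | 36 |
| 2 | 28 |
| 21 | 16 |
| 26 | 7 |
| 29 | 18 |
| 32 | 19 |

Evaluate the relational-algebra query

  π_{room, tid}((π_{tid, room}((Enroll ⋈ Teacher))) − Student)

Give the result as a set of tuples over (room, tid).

{(28, 13), (29, 10), (29, 36), (7, 14), (7, 15), (7, 23)}

Enroll ⋈ Teacher (natural join on room): {(28, x3, 13, Gus), (28, x3, 13, Jo), (28, x3, 13, Quin), (28, x3, 13, Wes), (28, x3, 13, Yan), (29, k2, 10, Jo), (29, k2, 10, Quin), (29, ops, 36, Jo), (29, ops, 36, Quin), (7, fin, 23, Cal), (7, fin, 23, Pat), (7, hr, 26, Cal), (7, hr, 26, Pat), (7, ops, 15, Cal), (7, ops, 15, Pat), (7, rd, 14, Cal), (7, rd, 14, Pat)}
Keep only column(s) tid, room (10 duplicate(s) eliminated): {(10, 29), (13, 28), (14, 7), (15, 7), (23, 7), (26, 7), (36, 29)}
Set difference of the two operands is {(10, 29), (13, 28), (14, 7), (15, 7), (23, 7), (36, 29)}.
Keep only column(s) room, tid: {(28, 13), (29, 10), (29, 36), (7, 14), (7, 15), (7, 23)}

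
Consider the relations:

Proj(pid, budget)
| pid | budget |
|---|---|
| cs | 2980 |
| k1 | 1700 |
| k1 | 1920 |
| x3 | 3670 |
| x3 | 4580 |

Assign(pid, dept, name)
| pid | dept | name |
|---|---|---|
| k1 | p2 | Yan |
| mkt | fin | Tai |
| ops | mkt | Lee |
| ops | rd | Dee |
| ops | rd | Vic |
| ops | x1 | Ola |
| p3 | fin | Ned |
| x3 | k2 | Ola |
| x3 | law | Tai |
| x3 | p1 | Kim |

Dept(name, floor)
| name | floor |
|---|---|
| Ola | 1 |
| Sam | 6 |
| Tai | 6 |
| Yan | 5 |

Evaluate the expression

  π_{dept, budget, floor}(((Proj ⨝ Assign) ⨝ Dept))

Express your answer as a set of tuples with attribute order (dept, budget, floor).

Joining Proj and Assign on pid yields {(k1, 1700, p2, Yan), (k1, 1920, p2, Yan), (x3, 3670, k2, Ola), (x3, 3670, law, Tai), (x3, 3670, p1, Kim), (x3, 4580, k2, Ola), (x3, 4580, law, Tai), (x3, 4580, p1, Kim)}.
Joining (Proj ⨝ Assign) and Dept on name yields {(k1, 1700, p2, Yan, 5), (k1, 1920, p2, Yan, 5), (x3, 3670, k2, Ola, 1), (x3, 3670, law, Tai, 6), (x3, 4580, k2, Ola, 1), (x3, 4580, law, Tai, 6)}.
π_{dept, budget, floor} gives {(k2, 3670, 1), (k2, 4580, 1), (law, 3670, 6), (law, 4580, 6), (p2, 1700, 5), (p2, 1920, 5)}.

{(k2, 3670, 1), (k2, 4580, 1), (law, 3670, 6), (law, 4580, 6), (p2, 1700, 5), (p2, 1920, 5)}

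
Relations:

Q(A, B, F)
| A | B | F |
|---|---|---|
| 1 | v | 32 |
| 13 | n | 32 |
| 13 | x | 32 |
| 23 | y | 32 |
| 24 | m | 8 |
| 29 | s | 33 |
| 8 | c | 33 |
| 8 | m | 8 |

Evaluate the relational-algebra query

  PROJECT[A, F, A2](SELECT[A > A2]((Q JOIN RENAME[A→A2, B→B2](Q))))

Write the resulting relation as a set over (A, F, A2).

ρ[A→A2, B→B2]: schema becomes (A2, B2, F); tuples unchanged.
Joining Q and RENAME[A→A2, B→B2](Q) on F yields {(1, v, 32, 1, v), (1, v, 32, 13, n), (1, v, 32, 13, x), (1, v, 32, 23, y), (13, n, 32, 1, v), (13, n, 32, 13, n), (13, n, 32, 13, x), (13, n, 32, 23, y), (13, x, 32, 1, v), (13, x, 32, 13, n), (13, x, 32, 13, x), (13, x, 32, 23, y), (23, y, 32, 1, v), (23, y, 32, 13, n), (23, y, 32, 13, x), (23, y, 32, 23, y), (24, m, 8, 24, m), (24, m, 8, 8, m), (29, s, 33, 29, s), (29, s, 33, 8, c), (8, c, 33, 29, s), (8, c, 33, 8, c), (8, m, 8, 24, m), (8, m, 8, 8, m)}.
Filtering on A > A2 leaves {(13, n, 32, 1, v), (13, x, 32, 1, v), (23, y, 32, 1, v), (23, y, 32, 13, n), (23, y, 32, 13, x), (24, m, 8, 8, m), (29, s, 33, 8, c)}.
π[A, F, A2]: project onto (A, F, A2) (2 duplicate(s) eliminated) → {(13, 32, 1), (23, 32, 1), (23, 32, 13), (24, 8, 8), (29, 33, 8)}

{(13, 32, 1), (23, 32, 1), (23, 32, 13), (24, 8, 8), (29, 33, 8)}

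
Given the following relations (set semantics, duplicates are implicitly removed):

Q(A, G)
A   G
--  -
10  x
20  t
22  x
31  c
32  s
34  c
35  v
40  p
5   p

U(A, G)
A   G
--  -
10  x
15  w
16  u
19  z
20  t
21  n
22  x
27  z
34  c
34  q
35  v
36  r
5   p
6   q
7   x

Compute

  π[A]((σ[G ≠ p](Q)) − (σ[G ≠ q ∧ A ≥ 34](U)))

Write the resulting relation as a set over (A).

{10, 20, 22, 31, 32}

Selection G ≠ p: {(10, x), (20, t), (22, x), (31, c), (32, s), (34, c), (35, v)}
Selection G ≠ q ∧ A ≥ 34: {(34, c), (35, v), (36, r)}
Taking the difference: {(10, x), (20, t), (22, x), (31, c), (32, s)}
π_{A} gives {10, 20, 22, 31, 32}.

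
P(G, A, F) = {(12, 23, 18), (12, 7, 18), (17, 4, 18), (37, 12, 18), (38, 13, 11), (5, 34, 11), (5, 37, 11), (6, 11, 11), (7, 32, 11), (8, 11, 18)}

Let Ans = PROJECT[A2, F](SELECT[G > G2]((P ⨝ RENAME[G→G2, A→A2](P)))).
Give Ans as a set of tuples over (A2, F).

{(11, 11), (11, 18), (23, 18), (32, 11), (34, 11), (37, 11), (4, 18), (7, 18)}

ρ[G→G2, A→A2]: schema becomes (G2, A2, F); tuples unchanged.
P ⋈ RENAME[G→G2, A→A2](P) (natural join on F): {(12, 23, 18, 12, 23), (12, 23, 18, 12, 7), (12, 23, 18, 17, 4), (12, 23, 18, 37, 12), (12, 23, 18, 8, 11), (12, 7, 18, 12, 23), (12, 7, 18, 12, 7), (12, 7, 18, 17, 4), (12, 7, 18, 37, 12), (12, 7, 18, 8, 11), (17, 4, 18, 12, 23), (17, 4, 18, 12, 7), (17, 4, 18, 17, 4), (17, 4, 18, 37, 12), (17, 4, 18, 8, 11), (37, 12, 18, 12, 23), (37, 12, 18, 12, 7), (37, 12, 18, 17, 4), (37, 12, 18, 37, 12), (37, 12, 18, 8, 11), (38, 13, 11, 38, 13), (38, 13, 11, 5, 34), (38, 13, 11, 5, 37), (38, 13, 11, 6, 11), (38, 13, 11, 7, 32), (5, 34, 11, 38, 13), (5, 34, 11, 5, 34), (5, 34, 11, 5, 37), (5, 34, 11, 6, 11), (5, 34, 11, 7, 32), (5, 37, 11, 38, 13), (5, 37, 11, 5, 34), (5, 37, 11, 5, 37), (5, 37, 11, 6, 11), (5, 37, 11, 7, 32), (6, 11, 11, 38, 13), (6, 11, 11, 5, 34), (6, 11, 11, 5, 37), (6, 11, 11, 6, 11), (6, 11, 11, 7, 32), (7, 32, 11, 38, 13), (7, 32, 11, 5, 34), (7, 32, 11, 5, 37), (7, 32, 11, 6, 11), (7, 32, 11, 7, 32), (8, 11, 18, 12, 23), (8, 11, 18, 12, 7), (8, 11, 18, 17, 4), (8, 11, 18, 37, 12), (8, 11, 18, 8, 11)}
Filtering on G > G2 leaves {(12, 23, 18, 8, 11), (12, 7, 18, 8, 11), (17, 4, 18, 12, 23), (17, 4, 18, 12, 7), (17, 4, 18, 8, 11), (37, 12, 18, 12, 23), (37, 12, 18, 12, 7), (37, 12, 18, 17, 4), (37, 12, 18, 8, 11), (38, 13, 11, 5, 34), (38, 13, 11, 5, 37), (38, 13, 11, 6, 11), (38, 13, 11, 7, 32), (6, 11, 11, 5, 34), (6, 11, 11, 5, 37), (7, 32, 11, 5, 34), (7, 32, 11, 5, 37), (7, 32, 11, 6, 11)}.
Keep only column(s) A2, F (10 duplicate(s) eliminated): {(11, 11), (11, 18), (23, 18), (32, 11), (34, 11), (37, 11), (4, 18), (7, 18)}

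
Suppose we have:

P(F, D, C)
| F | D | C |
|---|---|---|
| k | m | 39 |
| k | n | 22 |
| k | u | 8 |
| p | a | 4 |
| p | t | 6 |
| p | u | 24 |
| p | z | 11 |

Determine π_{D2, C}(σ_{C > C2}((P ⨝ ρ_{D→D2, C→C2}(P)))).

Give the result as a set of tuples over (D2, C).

{(a, 11), (a, 24), (a, 6), (n, 39), (t, 11), (t, 24), (u, 22), (u, 39), (z, 24)}

ρ[D→D2, C→C2]: schema becomes (F, D2, C2); tuples unchanged.
Joining P and ρ_{D→D2, C→C2}(P) on F yields {(k, m, 39, m, 39), (k, m, 39, n, 22), (k, m, 39, u, 8), (k, n, 22, m, 39), (k, n, 22, n, 22), (k, n, 22, u, 8), (k, u, 8, m, 39), (k, u, 8, n, 22), (k, u, 8, u, 8), (p, a, 4, a, 4), (p, a, 4, t, 6), (p, a, 4, u, 24), (p, a, 4, z, 11), (p, t, 6, a, 4), (p, t, 6, t, 6), (p, t, 6, u, 24), (p, t, 6, z, 11), (p, u, 24, a, 4), (p, u, 24, t, 6), (p, u, 24, u, 24), (p, u, 24, z, 11), (p, z, 11, a, 4), (p, z, 11, t, 6), (p, z, 11, u, 24), (p, z, 11, z, 11)}.
Selection C > C2: {(k, m, 39, n, 22), (k, m, 39, u, 8), (k, n, 22, u, 8), (p, t, 6, a, 4), (p, u, 24, a, 4), (p, u, 24, t, 6), (p, u, 24, z, 11), (p, z, 11, a, 4), (p, z, 11, t, 6)}
π[D2, C]: project onto (D2, C) → {(a, 11), (a, 24), (a, 6), (n, 39), (t, 11), (t, 24), (u, 22), (u, 39), (z, 24)}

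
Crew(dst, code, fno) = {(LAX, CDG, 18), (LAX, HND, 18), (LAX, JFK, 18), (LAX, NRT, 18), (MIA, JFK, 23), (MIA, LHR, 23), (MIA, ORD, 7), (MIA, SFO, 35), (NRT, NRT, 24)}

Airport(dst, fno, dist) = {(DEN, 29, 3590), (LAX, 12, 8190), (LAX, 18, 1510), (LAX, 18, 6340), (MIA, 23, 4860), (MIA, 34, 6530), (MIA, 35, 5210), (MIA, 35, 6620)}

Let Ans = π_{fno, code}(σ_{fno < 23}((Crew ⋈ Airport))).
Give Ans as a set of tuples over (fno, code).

Natural join on dst, fno: {(LAX, CDG, 18, 1510), (LAX, CDG, 18, 6340), (LAX, HND, 18, 1510), (LAX, HND, 18, 6340), (LAX, JFK, 18, 1510), (LAX, JFK, 18, 6340), (LAX, NRT, 18, 1510), (LAX, NRT, 18, 6340), (MIA, JFK, 23, 4860), (MIA, LHR, 23, 4860), (MIA, SFO, 35, 5210), (MIA, SFO, 35, 6620)}
Selection fno < 23: {(LAX, CDG, 18, 1510), (LAX, CDG, 18, 6340), (LAX, HND, 18, 1510), (LAX, HND, 18, 6340), (LAX, JFK, 18, 1510), (LAX, JFK, 18, 6340), (LAX, NRT, 18, 1510), (LAX, NRT, 18, 6340)}
Projecting to fno, code (4 duplicate(s) eliminated): {(18, CDG), (18, HND), (18, JFK), (18, NRT)}

{(18, CDG), (18, HND), (18, JFK), (18, NRT)}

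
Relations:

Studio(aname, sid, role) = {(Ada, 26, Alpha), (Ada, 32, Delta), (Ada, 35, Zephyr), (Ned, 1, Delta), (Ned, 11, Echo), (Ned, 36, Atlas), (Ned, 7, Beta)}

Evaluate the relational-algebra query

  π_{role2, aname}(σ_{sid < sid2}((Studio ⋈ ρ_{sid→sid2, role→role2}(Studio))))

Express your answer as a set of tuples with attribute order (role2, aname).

{(Atlas, Ned), (Beta, Ned), (Delta, Ada), (Echo, Ned), (Zephyr, Ada)}

ρ[sid→sid2, role→role2]: schema becomes (aname, sid2, role2); tuples unchanged.
Natural join on aname: {(Ada, 26, Alpha, 26, Alpha), (Ada, 26, Alpha, 32, Delta), (Ada, 26, Alpha, 35, Zephyr), (Ada, 32, Delta, 26, Alpha), (Ada, 32, Delta, 32, Delta), (Ada, 32, Delta, 35, Zephyr), (Ada, 35, Zephyr, 26, Alpha), (Ada, 35, Zephyr, 32, Delta), (Ada, 35, Zephyr, 35, Zephyr), (Ned, 1, Delta, 1, Delta), (Ned, 1, Delta, 11, Echo), (Ned, 1, Delta, 36, Atlas), (Ned, 1, Delta, 7, Beta), (Ned, 11, Echo, 1, Delta), (Ned, 11, Echo, 11, Echo), (Ned, 11, Echo, 36, Atlas), (Ned, 11, Echo, 7, Beta), (Ned, 36, Atlas, 1, Delta), (Ned, 36, Atlas, 11, Echo), (Ned, 36, Atlas, 36, Atlas), (Ned, 36, Atlas, 7, Beta), (Ned, 7, Beta, 1, Delta), (Ned, 7, Beta, 11, Echo), (Ned, 7, Beta, 36, Atlas), (Ned, 7, Beta, 7, Beta)}
Selection sid < sid2: {(Ada, 26, Alpha, 32, Delta), (Ada, 26, Alpha, 35, Zephyr), (Ada, 32, Delta, 35, Zephyr), (Ned, 1, Delta, 11, Echo), (Ned, 1, Delta, 36, Atlas), (Ned, 1, Delta, 7, Beta), (Ned, 11, Echo, 36, Atlas), (Ned, 7, Beta, 11, Echo), (Ned, 7, Beta, 36, Atlas)}
Keep only column(s) role2, aname (4 duplicate(s) eliminated): {(Atlas, Ned), (Beta, Ned), (Delta, Ada), (Echo, Ned), (Zephyr, Ada)}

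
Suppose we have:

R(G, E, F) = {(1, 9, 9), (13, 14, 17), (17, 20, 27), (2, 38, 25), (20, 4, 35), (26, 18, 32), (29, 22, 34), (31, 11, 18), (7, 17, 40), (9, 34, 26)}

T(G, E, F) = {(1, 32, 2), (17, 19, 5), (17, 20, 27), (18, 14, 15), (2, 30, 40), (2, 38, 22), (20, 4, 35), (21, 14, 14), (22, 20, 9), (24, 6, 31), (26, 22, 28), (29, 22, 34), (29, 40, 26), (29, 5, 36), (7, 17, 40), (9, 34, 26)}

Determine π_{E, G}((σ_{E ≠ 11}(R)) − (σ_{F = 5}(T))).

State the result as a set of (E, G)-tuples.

{(14, 13), (17, 7), (18, 26), (20, 17), (22, 29), (34, 9), (38, 2), (4, 20), (9, 1)}

σ[E ≠ 11]: keep tuples satisfying E ≠ 11 → {(1, 9, 9), (13, 14, 17), (17, 20, 27), (2, 38, 25), (20, 4, 35), (26, 18, 32), (29, 22, 34), (7, 17, 40), (9, 34, 26)}
σ[F = 5]: keep tuples satisfying F = 5 → {(17, 19, 5)}
Difference: {(1, 9, 9), (13, 14, 17), (17, 20, 27), (2, 38, 25), (20, 4, 35), (26, 18, 32), (29, 22, 34), (7, 17, 40), (9, 34, 26)} with {(17, 19, 5)} → {(1, 9, 9), (13, 14, 17), (17, 20, 27), (2, 38, 25), (20, 4, 35), (26, 18, 32), (29, 22, 34), (7, 17, 40), (9, 34, 26)}
π[E, G]: project onto (E, G) → {(14, 13), (17, 7), (18, 26), (20, 17), (22, 29), (34, 9), (38, 2), (4, 20), (9, 1)}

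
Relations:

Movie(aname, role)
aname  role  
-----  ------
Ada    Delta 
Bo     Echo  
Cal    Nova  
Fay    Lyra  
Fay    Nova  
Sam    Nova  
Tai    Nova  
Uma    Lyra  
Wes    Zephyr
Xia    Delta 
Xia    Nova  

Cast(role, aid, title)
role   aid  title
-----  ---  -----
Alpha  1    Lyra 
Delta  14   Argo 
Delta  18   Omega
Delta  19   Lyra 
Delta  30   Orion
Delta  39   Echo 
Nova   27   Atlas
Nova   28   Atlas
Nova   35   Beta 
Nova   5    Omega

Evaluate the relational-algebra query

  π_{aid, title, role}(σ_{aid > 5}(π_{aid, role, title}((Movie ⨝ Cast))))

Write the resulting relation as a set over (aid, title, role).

{(14, Argo, Delta), (18, Omega, Delta), (19, Lyra, Delta), (27, Atlas, Nova), (28, Atlas, Nova), (30, Orion, Delta), (35, Beta, Nova), (39, Echo, Delta)}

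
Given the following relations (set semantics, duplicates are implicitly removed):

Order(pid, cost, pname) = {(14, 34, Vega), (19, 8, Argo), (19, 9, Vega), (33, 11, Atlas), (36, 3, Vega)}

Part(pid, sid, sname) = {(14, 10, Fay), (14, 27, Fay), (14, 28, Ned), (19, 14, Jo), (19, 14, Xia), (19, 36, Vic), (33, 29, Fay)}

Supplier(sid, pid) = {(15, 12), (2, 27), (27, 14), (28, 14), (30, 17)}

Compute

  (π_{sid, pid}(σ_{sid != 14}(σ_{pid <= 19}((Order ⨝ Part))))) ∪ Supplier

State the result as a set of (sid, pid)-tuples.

{(10, 14), (15, 12), (2, 27), (27, 14), (28, 14), (30, 17), (36, 19)}

Order ⋈ Part (natural join on pid): {(14, 34, Vega, 10, Fay), (14, 34, Vega, 27, Fay), (14, 34, Vega, 28, Ned), (19, 8, Argo, 14, Jo), (19, 8, Argo, 14, Xia), (19, 8, Argo, 36, Vic), (19, 9, Vega, 14, Jo), (19, 9, Vega, 14, Xia), (19, 9, Vega, 36, Vic), (33, 11, Atlas, 29, Fay)}
Apply σ_{pid <= 19}; surviving tuples: {(14, 34, Vega, 10, Fay), (14, 34, Vega, 27, Fay), (14, 34, Vega, 28, Ned), (19, 8, Argo, 14, Jo), (19, 8, Argo, 14, Xia), (19, 8, Argo, 36, Vic), (19, 9, Vega, 14, Jo), (19, 9, Vega, 14, Xia), (19, 9, Vega, 36, Vic)}
Apply σ_{sid != 14}; surviving tuples: {(14, 34, Vega, 10, Fay), (14, 34, Vega, 27, Fay), (14, 34, Vega, 28, Ned), (19, 8, Argo, 36, Vic), (19, 9, Vega, 36, Vic)}
Projecting to sid, pid (1 duplicate(s) eliminated): {(10, 14), (27, 14), (28, 14), (36, 19)}
Set union of the two operands is {(10, 14), (15, 12), (2, 27), (27, 14), (28, 14), (30, 17), (36, 19)}.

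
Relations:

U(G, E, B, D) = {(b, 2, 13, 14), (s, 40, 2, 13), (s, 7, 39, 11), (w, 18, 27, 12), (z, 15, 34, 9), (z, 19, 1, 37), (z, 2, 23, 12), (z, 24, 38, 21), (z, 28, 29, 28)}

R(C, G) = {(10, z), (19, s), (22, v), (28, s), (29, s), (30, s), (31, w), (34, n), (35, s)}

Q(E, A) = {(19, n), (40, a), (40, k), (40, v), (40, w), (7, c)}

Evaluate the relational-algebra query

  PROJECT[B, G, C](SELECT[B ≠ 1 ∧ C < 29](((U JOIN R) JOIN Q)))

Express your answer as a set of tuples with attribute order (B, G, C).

Natural join on G: {(s, 40, 2, 13, 19), (s, 40, 2, 13, 28), (s, 40, 2, 13, 29), (s, 40, 2, 13, 30), (s, 40, 2, 13, 35), (s, 7, 39, 11, 19), (s, 7, 39, 11, 28), (s, 7, 39, 11, 29), (s, 7, 39, 11, 30), (s, 7, 39, 11, 35), (w, 18, 27, 12, 31), (z, 15, 34, 9, 10), (z, 19, 1, 37, 10), (z, 2, 23, 12, 10), (z, 24, 38, 21, 10), (z, 28, 29, 28, 10)}
Natural join on E: {(s, 40, 2, 13, 19, a), (s, 40, 2, 13, 19, k), (s, 40, 2, 13, 19, v), (s, 40, 2, 13, 19, w), (s, 40, 2, 13, 28, a), (s, 40, 2, 13, 28, k), (s, 40, 2, 13, 28, v), (s, 40, 2, 13, 28, w), (s, 40, 2, 13, 29, a), (s, 40, 2, 13, 29, k), (s, 40, 2, 13, 29, v), (s, 40, 2, 13, 29, w), (s, 40, 2, 13, 30, a), (s, 40, 2, 13, 30, k), (s, 40, 2, 13, 30, v), (s, 40, 2, 13, 30, w), (s, 40, 2, 13, 35, a), (s, 40, 2, 13, 35, k), (s, 40, 2, 13, 35, v), (s, 40, 2, 13, 35, w), (s, 7, 39, 11, 19, c), (s, 7, 39, 11, 28, c), (s, 7, 39, 11, 29, c), (s, 7, 39, 11, 30, c), (s, 7, 39, 11, 35, c), (z, 19, 1, 37, 10, n)}
Selection B ≠ 1 ∧ C < 29: {(s, 40, 2, 13, 19, a), (s, 40, 2, 13, 19, k), (s, 40, 2, 13, 19, v), (s, 40, 2, 13, 19, w), (s, 40, 2, 13, 28, a), (s, 40, 2, 13, 28, k), (s, 40, 2, 13, 28, v), (s, 40, 2, 13, 28, w), (s, 7, 39, 11, 19, c), (s, 7, 39, 11, 28, c)}
Projecting to B, G, C (6 duplicate(s) eliminated): {(2, s, 19), (2, s, 28), (39, s, 19), (39, s, 28)}

{(2, s, 19), (2, s, 28), (39, s, 19), (39, s, 28)}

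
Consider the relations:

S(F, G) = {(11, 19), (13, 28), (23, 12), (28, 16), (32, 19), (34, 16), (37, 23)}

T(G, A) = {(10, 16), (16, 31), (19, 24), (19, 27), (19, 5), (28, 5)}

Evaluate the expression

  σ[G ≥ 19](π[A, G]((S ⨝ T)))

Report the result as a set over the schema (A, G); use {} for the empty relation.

{(24, 19), (27, 19), (5, 19), (5, 28)}

Natural join on G: {(11, 19, 24), (11, 19, 27), (11, 19, 5), (13, 28, 5), (28, 16, 31), (32, 19, 24), (32, 19, 27), (32, 19, 5), (34, 16, 31)}
π[A, G]: project onto (A, G) (4 duplicate(s) eliminated) → {(24, 19), (27, 19), (31, 16), (5, 19), (5, 28)}
σ[G ≥ 19]: keep tuples satisfying G ≥ 19 → {(24, 19), (27, 19), (5, 19), (5, 28)}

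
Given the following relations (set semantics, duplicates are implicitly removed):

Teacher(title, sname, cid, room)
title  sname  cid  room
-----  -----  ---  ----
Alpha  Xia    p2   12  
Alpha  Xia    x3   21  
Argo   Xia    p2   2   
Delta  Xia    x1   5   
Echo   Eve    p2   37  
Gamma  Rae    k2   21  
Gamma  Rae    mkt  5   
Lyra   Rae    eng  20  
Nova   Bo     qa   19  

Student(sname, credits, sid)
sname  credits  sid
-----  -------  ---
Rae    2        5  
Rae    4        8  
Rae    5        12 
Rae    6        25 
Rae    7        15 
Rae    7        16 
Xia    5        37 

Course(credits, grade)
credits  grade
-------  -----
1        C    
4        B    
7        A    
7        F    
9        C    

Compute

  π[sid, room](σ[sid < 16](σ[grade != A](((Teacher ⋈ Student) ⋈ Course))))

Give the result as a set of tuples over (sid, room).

Joining Teacher and Student on sname yields {(Alpha, Xia, p2, 12, 5, 37), (Alpha, Xia, x3, 21, 5, 37), (Argo, Xia, p2, 2, 5, 37), (Delta, Xia, x1, 5, 5, 37), (Gamma, Rae, k2, 21, 2, 5), (Gamma, Rae, k2, 21, 4, 8), (Gamma, Rae, k2, 21, 5, 12), (Gamma, Rae, k2, 21, 6, 25), (Gamma, Rae, k2, 21, 7, 15), (Gamma, Rae, k2, 21, 7, 16), (Gamma, Rae, mkt, 5, 2, 5), (Gamma, Rae, mkt, 5, 4, 8), (Gamma, Rae, mkt, 5, 5, 12), (Gamma, Rae, mkt, 5, 6, 25), (Gamma, Rae, mkt, 5, 7, 15), (Gamma, Rae, mkt, 5, 7, 16), (Lyra, Rae, eng, 20, 2, 5), (Lyra, Rae, eng, 20, 4, 8), (Lyra, Rae, eng, 20, 5, 12), (Lyra, Rae, eng, 20, 6, 25), (Lyra, Rae, eng, 20, 7, 15), (Lyra, Rae, eng, 20, 7, 16)}.
Joining (Teacher ⋈ Student) and Course on credits yields {(Gamma, Rae, k2, 21, 4, 8, B), (Gamma, Rae, k2, 21, 7, 15, A), (Gamma, Rae, k2, 21, 7, 15, F), (Gamma, Rae, k2, 21, 7, 16, A), (Gamma, Rae, k2, 21, 7, 16, F), (Gamma, Rae, mkt, 5, 4, 8, B), (Gamma, Rae, mkt, 5, 7, 15, A), (Gamma, Rae, mkt, 5, 7, 15, F), (Gamma, Rae, mkt, 5, 7, 16, A), (Gamma, Rae, mkt, 5, 7, 16, F), (Lyra, Rae, eng, 20, 4, 8, B), (Lyra, Rae, eng, 20, 7, 15, A), (Lyra, Rae, eng, 20, 7, 15, F), (Lyra, Rae, eng, 20, 7, 16, A), (Lyra, Rae, eng, 20, 7, 16, F)}.
Filtering on grade != A leaves {(Gamma, Rae, k2, 21, 4, 8, B), (Gamma, Rae, k2, 21, 7, 15, F), (Gamma, Rae, k2, 21, 7, 16, F), (Gamma, Rae, mkt, 5, 4, 8, B), (Gamma, Rae, mkt, 5, 7, 15, F), (Gamma, Rae, mkt, 5, 7, 16, F), (Lyra, Rae, eng, 20, 4, 8, B), (Lyra, Rae, eng, 20, 7, 15, F), (Lyra, Rae, eng, 20, 7, 16, F)}.
Filtering on sid < 16 leaves {(Gamma, Rae, k2, 21, 4, 8, B), (Gamma, Rae, k2, 21, 7, 15, F), (Gamma, Rae, mkt, 5, 4, 8, B), (Gamma, Rae, mkt, 5, 7, 15, F), (Lyra, Rae, eng, 20, 4, 8, B), (Lyra, Rae, eng, 20, 7, 15, F)}.
Keep only column(s) sid, room: {(15, 20), (15, 21), (15, 5), (8, 20), (8, 21), (8, 5)}

{(15, 20), (15, 21), (15, 5), (8, 20), (8, 21), (8, 5)}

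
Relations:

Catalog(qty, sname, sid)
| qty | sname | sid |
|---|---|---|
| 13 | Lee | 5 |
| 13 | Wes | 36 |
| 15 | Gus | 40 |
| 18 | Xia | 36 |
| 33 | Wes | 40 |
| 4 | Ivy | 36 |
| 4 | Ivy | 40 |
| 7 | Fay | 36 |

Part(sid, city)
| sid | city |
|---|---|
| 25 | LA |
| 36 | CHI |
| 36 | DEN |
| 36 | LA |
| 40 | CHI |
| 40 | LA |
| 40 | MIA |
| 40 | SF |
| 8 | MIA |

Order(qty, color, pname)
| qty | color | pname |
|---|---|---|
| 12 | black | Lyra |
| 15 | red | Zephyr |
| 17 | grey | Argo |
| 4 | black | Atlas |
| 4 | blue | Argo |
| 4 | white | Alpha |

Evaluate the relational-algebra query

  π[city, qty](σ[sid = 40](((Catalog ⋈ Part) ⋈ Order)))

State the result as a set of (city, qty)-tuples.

Natural join on sid: {(13, Wes, 36, CHI), (13, Wes, 36, DEN), (13, Wes, 36, LA), (15, Gus, 40, CHI), (15, Gus, 40, LA), (15, Gus, 40, MIA), (15, Gus, 40, SF), (18, Xia, 36, CHI), (18, Xia, 36, DEN), (18, Xia, 36, LA), (33, Wes, 40, CHI), (33, Wes, 40, LA), (33, Wes, 40, MIA), (33, Wes, 40, SF), (4, Ivy, 36, CHI), (4, Ivy, 36, DEN), (4, Ivy, 36, LA), (4, Ivy, 40, CHI), (4, Ivy, 40, LA), (4, Ivy, 40, MIA), (4, Ivy, 40, SF), (7, Fay, 36, CHI), (7, Fay, 36, DEN), (7, Fay, 36, LA)}
Natural join on qty: {(15, Gus, 40, CHI, red, Zephyr), (15, Gus, 40, LA, red, Zephyr), (15, Gus, 40, MIA, red, Zephyr), (15, Gus, 40, SF, red, Zephyr), (4, Ivy, 36, CHI, black, Atlas), (4, Ivy, 36, CHI, blue, Argo), (4, Ivy, 36, CHI, white, Alpha), (4, Ivy, 36, DEN, black, Atlas), (4, Ivy, 36, DEN, blue, Argo), (4, Ivy, 36, DEN, white, Alpha), (4, Ivy, 36, LA, black, Atlas), (4, Ivy, 36, LA, blue, Argo), (4, Ivy, 36, LA, white, Alpha), (4, Ivy, 40, CHI, black, Atlas), (4, Ivy, 40, CHI, blue, Argo), (4, Ivy, 40, CHI, white, Alpha), (4, Ivy, 40, LA, black, Atlas), (4, Ivy, 40, LA, blue, Argo), (4, Ivy, 40, LA, white, Alpha), (4, Ivy, 40, MIA, black, Atlas), (4, Ivy, 40, MIA, blue, Argo), (4, Ivy, 40, MIA, white, Alpha), (4, Ivy, 40, SF, black, Atlas), (4, Ivy, 40, SF, blue, Argo), (4, Ivy, 40, SF, white, Alpha)}
Filtering on sid = 40 leaves {(15, Gus, 40, CHI, red, Zephyr), (15, Gus, 40, LA, red, Zephyr), (15, Gus, 40, MIA, red, Zephyr), (15, Gus, 40, SF, red, Zephyr), (4, Ivy, 40, CHI, black, Atlas), (4, Ivy, 40, CHI, blue, Argo), (4, Ivy, 40, CHI, white, Alpha), (4, Ivy, 40, LA, black, Atlas), (4, Ivy, 40, LA, blue, Argo), (4, Ivy, 40, LA, white, Alpha), (4, Ivy, 40, MIA, black, Atlas), (4, Ivy, 40, MIA, blue, Argo), (4, Ivy, 40, MIA, white, Alpha), (4, Ivy, 40, SF, black, Atlas), (4, Ivy, 40, SF, blue, Argo), (4, Ivy, 40, SF, white, Alpha)}.
Projecting to city, qty (8 duplicate(s) eliminated): {(CHI, 15), (CHI, 4), (LA, 15), (LA, 4), (MIA, 15), (MIA, 4), (SF, 15), (SF, 4)}

{(CHI, 15), (CHI, 4), (LA, 15), (LA, 4), (MIA, 15), (MIA, 4), (SF, 15), (SF, 4)}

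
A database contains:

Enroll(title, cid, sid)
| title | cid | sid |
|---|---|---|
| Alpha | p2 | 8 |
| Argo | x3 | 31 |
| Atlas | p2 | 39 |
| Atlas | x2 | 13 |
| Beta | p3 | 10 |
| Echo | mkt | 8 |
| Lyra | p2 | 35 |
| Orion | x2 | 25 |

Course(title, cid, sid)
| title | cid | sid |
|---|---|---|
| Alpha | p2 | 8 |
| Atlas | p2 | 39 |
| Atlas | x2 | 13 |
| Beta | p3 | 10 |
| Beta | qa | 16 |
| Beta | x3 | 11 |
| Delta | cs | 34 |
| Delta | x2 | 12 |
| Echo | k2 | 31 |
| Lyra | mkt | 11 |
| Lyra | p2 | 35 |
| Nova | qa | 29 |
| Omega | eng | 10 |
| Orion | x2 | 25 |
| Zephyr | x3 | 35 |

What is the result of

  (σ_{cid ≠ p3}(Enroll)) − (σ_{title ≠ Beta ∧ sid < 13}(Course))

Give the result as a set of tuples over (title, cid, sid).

Apply σ_{cid ≠ p3}; surviving tuples: {(Alpha, p2, 8), (Argo, x3, 31), (Atlas, p2, 39), (Atlas, x2, 13), (Echo, mkt, 8), (Lyra, p2, 35), (Orion, x2, 25)}
Apply σ_{title ≠ Beta ∧ sid < 13}; surviving tuples: {(Alpha, p2, 8), (Delta, x2, 12), (Lyra, mkt, 11), (Omega, eng, 10)}
Taking the difference: {(Argo, x3, 31), (Atlas, p2, 39), (Atlas, x2, 13), (Echo, mkt, 8), (Lyra, p2, 35), (Orion, x2, 25)}

{(Argo, x3, 31), (Atlas, p2, 39), (Atlas, x2, 13), (Echo, mkt, 8), (Lyra, p2, 35), (Orion, x2, 25)}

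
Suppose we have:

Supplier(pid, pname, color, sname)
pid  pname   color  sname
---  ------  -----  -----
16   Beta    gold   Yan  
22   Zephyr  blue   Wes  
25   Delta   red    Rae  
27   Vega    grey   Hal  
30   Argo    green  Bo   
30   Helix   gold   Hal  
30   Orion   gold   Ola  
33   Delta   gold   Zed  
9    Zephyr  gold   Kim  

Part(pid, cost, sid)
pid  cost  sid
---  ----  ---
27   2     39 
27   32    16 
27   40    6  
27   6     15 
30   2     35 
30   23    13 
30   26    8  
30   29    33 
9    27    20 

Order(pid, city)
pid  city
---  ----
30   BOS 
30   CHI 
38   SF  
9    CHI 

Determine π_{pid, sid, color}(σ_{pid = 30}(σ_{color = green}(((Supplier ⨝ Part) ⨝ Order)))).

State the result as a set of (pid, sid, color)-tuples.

{(30, 13, green), (30, 33, green), (30, 35, green), (30, 8, green)}

Supplier ⋈ Part (natural join on pid): {(27, Vega, grey, Hal, 2, 39), (27, Vega, grey, Hal, 32, 16), (27, Vega, grey, Hal, 40, 6), (27, Vega, grey, Hal, 6, 15), (30, Argo, green, Bo, 2, 35), (30, Argo, green, Bo, 23, 13), (30, Argo, green, Bo, 26, 8), (30, Argo, green, Bo, 29, 33), (30, Helix, gold, Hal, 2, 35), (30, Helix, gold, Hal, 23, 13), (30, Helix, gold, Hal, 26, 8), (30, Helix, gold, Hal, 29, 33), (30, Orion, gold, Ola, 2, 35), (30, Orion, gold, Ola, 23, 13), (30, Orion, gold, Ola, 26, 8), (30, Orion, gold, Ola, 29, 33), (9, Zephyr, gold, Kim, 27, 20)}
(Supplier ⨝ Part) ⋈ Order (natural join on pid): {(30, Argo, green, Bo, 2, 35, BOS), (30, Argo, green, Bo, 2, 35, CHI), (30, Argo, green, Bo, 23, 13, BOS), (30, Argo, green, Bo, 23, 13, CHI), (30, Argo, green, Bo, 26, 8, BOS), (30, Argo, green, Bo, 26, 8, CHI), (30, Argo, green, Bo, 29, 33, BOS), (30, Argo, green, Bo, 29, 33, CHI), (30, Helix, gold, Hal, 2, 35, BOS), (30, Helix, gold, Hal, 2, 35, CHI), (30, Helix, gold, Hal, 23, 13, BOS), (30, Helix, gold, Hal, 23, 13, CHI), (30, Helix, gold, Hal, 26, 8, BOS), (30, Helix, gold, Hal, 26, 8, CHI), (30, Helix, gold, Hal, 29, 33, BOS), (30, Helix, gold, Hal, 29, 33, CHI), (30, Orion, gold, Ola, 2, 35, BOS), (30, Orion, gold, Ola, 2, 35, CHI), (30, Orion, gold, Ola, 23, 13, BOS), (30, Orion, gold, Ola, 23, 13, CHI), (30, Orion, gold, Ola, 26, 8, BOS), (30, Orion, gold, Ola, 26, 8, CHI), (30, Orion, gold, Ola, 29, 33, BOS), (30, Orion, gold, Ola, 29, 33, CHI), (9, Zephyr, gold, Kim, 27, 20, CHI)}
σ[color = green]: keep tuples satisfying color = green → {(30, Argo, green, Bo, 2, 35, BOS), (30, Argo, green, Bo, 2, 35, CHI), (30, Argo, green, Bo, 23, 13, BOS), (30, Argo, green, Bo, 23, 13, CHI), (30, Argo, green, Bo, 26, 8, BOS), (30, Argo, green, Bo, 26, 8, CHI), (30, Argo, green, Bo, 29, 33, BOS), (30, Argo, green, Bo, 29, 33, CHI)}
σ[pid = 30]: keep tuples satisfying pid = 30 → {(30, Argo, green, Bo, 2, 35, BOS), (30, Argo, green, Bo, 2, 35, CHI), (30, Argo, green, Bo, 23, 13, BOS), (30, Argo, green, Bo, 23, 13, CHI), (30, Argo, green, Bo, 26, 8, BOS), (30, Argo, green, Bo, 26, 8, CHI), (30, Argo, green, Bo, 29, 33, BOS), (30, Argo, green, Bo, 29, 33, CHI)}
π[pid, sid, color]: project onto (pid, sid, color) (4 duplicate(s) eliminated) → {(30, 13, green), (30, 33, green), (30, 35, green), (30, 8, green)}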